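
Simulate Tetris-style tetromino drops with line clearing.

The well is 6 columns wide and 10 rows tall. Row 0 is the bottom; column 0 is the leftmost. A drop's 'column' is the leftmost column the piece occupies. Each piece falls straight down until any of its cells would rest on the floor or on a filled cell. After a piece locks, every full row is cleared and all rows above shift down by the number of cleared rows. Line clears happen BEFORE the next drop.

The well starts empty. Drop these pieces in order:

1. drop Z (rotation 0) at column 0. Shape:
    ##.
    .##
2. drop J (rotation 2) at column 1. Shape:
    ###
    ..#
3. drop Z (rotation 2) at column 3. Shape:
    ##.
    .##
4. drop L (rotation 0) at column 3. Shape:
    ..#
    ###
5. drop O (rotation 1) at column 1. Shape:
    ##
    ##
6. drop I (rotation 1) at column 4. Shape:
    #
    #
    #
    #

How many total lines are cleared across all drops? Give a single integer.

Drop 1: Z rot0 at col 0 lands with bottom-row=0; cleared 0 line(s) (total 0); column heights now [2 2 1 0 0 0], max=2
Drop 2: J rot2 at col 1 lands with bottom-row=1; cleared 0 line(s) (total 0); column heights now [2 3 3 3 0 0], max=3
Drop 3: Z rot2 at col 3 lands with bottom-row=2; cleared 0 line(s) (total 0); column heights now [2 3 3 4 4 3], max=4
Drop 4: L rot0 at col 3 lands with bottom-row=4; cleared 0 line(s) (total 0); column heights now [2 3 3 5 5 6], max=6
Drop 5: O rot1 at col 1 lands with bottom-row=3; cleared 0 line(s) (total 0); column heights now [2 5 5 5 5 6], max=6
Drop 6: I rot1 at col 4 lands with bottom-row=5; cleared 0 line(s) (total 0); column heights now [2 5 5 5 9 6], max=9

Answer: 0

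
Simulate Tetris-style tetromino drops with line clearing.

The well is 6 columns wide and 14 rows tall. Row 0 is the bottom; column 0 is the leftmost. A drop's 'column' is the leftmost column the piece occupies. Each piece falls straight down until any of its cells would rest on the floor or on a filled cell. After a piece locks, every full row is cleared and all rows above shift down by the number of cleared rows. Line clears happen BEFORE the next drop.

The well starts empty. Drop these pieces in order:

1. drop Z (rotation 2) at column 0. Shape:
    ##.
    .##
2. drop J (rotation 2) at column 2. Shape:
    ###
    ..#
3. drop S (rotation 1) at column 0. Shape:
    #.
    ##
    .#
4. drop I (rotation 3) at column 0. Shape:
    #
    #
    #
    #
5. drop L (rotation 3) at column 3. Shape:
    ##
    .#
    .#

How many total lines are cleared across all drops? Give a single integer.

Answer: 0

Derivation:
Drop 1: Z rot2 at col 0 lands with bottom-row=0; cleared 0 line(s) (total 0); column heights now [2 2 1 0 0 0], max=2
Drop 2: J rot2 at col 2 lands with bottom-row=0; cleared 0 line(s) (total 0); column heights now [2 2 2 2 2 0], max=2
Drop 3: S rot1 at col 0 lands with bottom-row=2; cleared 0 line(s) (total 0); column heights now [5 4 2 2 2 0], max=5
Drop 4: I rot3 at col 0 lands with bottom-row=5; cleared 0 line(s) (total 0); column heights now [9 4 2 2 2 0], max=9
Drop 5: L rot3 at col 3 lands with bottom-row=2; cleared 0 line(s) (total 0); column heights now [9 4 2 5 5 0], max=9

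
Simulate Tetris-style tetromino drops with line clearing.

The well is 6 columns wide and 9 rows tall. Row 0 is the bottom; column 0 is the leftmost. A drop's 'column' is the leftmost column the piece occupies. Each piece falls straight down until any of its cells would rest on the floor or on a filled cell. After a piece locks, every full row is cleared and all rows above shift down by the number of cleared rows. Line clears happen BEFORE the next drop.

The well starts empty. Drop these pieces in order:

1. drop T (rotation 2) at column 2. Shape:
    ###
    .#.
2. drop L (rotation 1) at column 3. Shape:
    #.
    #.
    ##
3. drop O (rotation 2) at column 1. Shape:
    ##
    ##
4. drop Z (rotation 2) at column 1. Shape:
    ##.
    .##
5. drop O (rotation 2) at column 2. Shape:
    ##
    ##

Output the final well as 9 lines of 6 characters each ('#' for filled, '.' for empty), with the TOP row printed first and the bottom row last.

Drop 1: T rot2 at col 2 lands with bottom-row=0; cleared 0 line(s) (total 0); column heights now [0 0 2 2 2 0], max=2
Drop 2: L rot1 at col 3 lands with bottom-row=2; cleared 0 line(s) (total 0); column heights now [0 0 2 5 3 0], max=5
Drop 3: O rot2 at col 1 lands with bottom-row=2; cleared 0 line(s) (total 0); column heights now [0 4 4 5 3 0], max=5
Drop 4: Z rot2 at col 1 lands with bottom-row=5; cleared 0 line(s) (total 0); column heights now [0 7 7 6 3 0], max=7
Drop 5: O rot2 at col 2 lands with bottom-row=7; cleared 0 line(s) (total 0); column heights now [0 7 9 9 3 0], max=9

Answer: ..##..
..##..
.##...
..##..
...#..
.###..
.####.
..###.
...#..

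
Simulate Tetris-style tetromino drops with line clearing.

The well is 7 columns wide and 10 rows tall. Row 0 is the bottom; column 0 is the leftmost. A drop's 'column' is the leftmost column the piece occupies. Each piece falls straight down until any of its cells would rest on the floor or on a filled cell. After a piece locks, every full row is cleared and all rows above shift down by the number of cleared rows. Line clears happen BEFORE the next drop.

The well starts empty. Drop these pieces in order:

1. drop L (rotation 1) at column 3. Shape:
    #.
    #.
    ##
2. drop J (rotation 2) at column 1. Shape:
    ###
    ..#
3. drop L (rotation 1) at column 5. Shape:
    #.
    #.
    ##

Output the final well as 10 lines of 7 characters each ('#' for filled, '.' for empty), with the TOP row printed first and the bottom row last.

Answer: .......
.......
.......
.......
.......
.###...
...#...
...#.#.
...#.#.
...####

Derivation:
Drop 1: L rot1 at col 3 lands with bottom-row=0; cleared 0 line(s) (total 0); column heights now [0 0 0 3 1 0 0], max=3
Drop 2: J rot2 at col 1 lands with bottom-row=3; cleared 0 line(s) (total 0); column heights now [0 5 5 5 1 0 0], max=5
Drop 3: L rot1 at col 5 lands with bottom-row=0; cleared 0 line(s) (total 0); column heights now [0 5 5 5 1 3 1], max=5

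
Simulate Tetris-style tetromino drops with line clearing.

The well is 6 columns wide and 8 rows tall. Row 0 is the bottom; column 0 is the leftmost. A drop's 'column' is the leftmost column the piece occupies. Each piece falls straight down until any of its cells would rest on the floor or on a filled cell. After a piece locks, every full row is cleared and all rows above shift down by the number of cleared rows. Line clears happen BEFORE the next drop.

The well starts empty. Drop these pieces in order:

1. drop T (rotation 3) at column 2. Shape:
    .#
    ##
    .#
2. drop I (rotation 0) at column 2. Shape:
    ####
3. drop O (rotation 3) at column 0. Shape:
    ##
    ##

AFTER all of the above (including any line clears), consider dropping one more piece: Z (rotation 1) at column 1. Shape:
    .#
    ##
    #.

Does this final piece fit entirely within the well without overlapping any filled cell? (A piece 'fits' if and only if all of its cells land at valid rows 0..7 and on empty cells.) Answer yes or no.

Answer: yes

Derivation:
Drop 1: T rot3 at col 2 lands with bottom-row=0; cleared 0 line(s) (total 0); column heights now [0 0 2 3 0 0], max=3
Drop 2: I rot0 at col 2 lands with bottom-row=3; cleared 0 line(s) (total 0); column heights now [0 0 4 4 4 4], max=4
Drop 3: O rot3 at col 0 lands with bottom-row=0; cleared 0 line(s) (total 0); column heights now [2 2 4 4 4 4], max=4
Test piece Z rot1 at col 1 (width 2): heights before test = [2 2 4 4 4 4]; fits = True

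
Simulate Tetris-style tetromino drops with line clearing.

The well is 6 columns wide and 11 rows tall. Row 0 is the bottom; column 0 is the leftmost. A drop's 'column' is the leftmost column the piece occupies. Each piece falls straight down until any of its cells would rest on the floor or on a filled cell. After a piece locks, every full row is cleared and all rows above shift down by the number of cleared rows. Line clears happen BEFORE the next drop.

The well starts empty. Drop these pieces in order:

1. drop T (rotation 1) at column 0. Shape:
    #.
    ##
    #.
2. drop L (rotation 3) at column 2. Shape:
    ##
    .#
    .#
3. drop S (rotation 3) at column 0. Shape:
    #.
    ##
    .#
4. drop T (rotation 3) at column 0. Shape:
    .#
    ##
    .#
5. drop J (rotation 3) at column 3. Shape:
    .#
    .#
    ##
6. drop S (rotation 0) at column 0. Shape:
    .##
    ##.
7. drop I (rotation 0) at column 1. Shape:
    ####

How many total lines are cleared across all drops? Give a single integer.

Drop 1: T rot1 at col 0 lands with bottom-row=0; cleared 0 line(s) (total 0); column heights now [3 2 0 0 0 0], max=3
Drop 2: L rot3 at col 2 lands with bottom-row=0; cleared 0 line(s) (total 0); column heights now [3 2 3 3 0 0], max=3
Drop 3: S rot3 at col 0 lands with bottom-row=2; cleared 0 line(s) (total 0); column heights now [5 4 3 3 0 0], max=5
Drop 4: T rot3 at col 0 lands with bottom-row=4; cleared 0 line(s) (total 0); column heights now [6 7 3 3 0 0], max=7
Drop 5: J rot3 at col 3 lands with bottom-row=3; cleared 0 line(s) (total 0); column heights now [6 7 3 4 6 0], max=7
Drop 6: S rot0 at col 0 lands with bottom-row=7; cleared 0 line(s) (total 0); column heights now [8 9 9 4 6 0], max=9
Drop 7: I rot0 at col 1 lands with bottom-row=9; cleared 0 line(s) (total 0); column heights now [8 10 10 10 10 0], max=10

Answer: 0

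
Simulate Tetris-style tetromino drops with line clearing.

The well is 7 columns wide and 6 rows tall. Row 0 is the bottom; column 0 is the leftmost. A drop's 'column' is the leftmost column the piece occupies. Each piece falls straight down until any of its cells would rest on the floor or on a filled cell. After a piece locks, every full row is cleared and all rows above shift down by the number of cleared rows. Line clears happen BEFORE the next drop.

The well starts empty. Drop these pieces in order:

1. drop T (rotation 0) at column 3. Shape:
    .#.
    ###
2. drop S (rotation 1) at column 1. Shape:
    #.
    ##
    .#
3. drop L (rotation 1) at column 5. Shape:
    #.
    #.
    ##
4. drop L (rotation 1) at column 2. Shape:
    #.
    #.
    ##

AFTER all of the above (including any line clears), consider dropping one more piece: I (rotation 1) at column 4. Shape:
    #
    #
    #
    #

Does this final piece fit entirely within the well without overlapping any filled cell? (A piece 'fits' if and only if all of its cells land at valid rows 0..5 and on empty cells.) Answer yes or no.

Answer: yes

Derivation:
Drop 1: T rot0 at col 3 lands with bottom-row=0; cleared 0 line(s) (total 0); column heights now [0 0 0 1 2 1 0], max=2
Drop 2: S rot1 at col 1 lands with bottom-row=0; cleared 0 line(s) (total 0); column heights now [0 3 2 1 2 1 0], max=3
Drop 3: L rot1 at col 5 lands with bottom-row=1; cleared 0 line(s) (total 0); column heights now [0 3 2 1 2 4 2], max=4
Drop 4: L rot1 at col 2 lands with bottom-row=2; cleared 0 line(s) (total 0); column heights now [0 3 5 3 2 4 2], max=5
Test piece I rot1 at col 4 (width 1): heights before test = [0 3 5 3 2 4 2]; fits = True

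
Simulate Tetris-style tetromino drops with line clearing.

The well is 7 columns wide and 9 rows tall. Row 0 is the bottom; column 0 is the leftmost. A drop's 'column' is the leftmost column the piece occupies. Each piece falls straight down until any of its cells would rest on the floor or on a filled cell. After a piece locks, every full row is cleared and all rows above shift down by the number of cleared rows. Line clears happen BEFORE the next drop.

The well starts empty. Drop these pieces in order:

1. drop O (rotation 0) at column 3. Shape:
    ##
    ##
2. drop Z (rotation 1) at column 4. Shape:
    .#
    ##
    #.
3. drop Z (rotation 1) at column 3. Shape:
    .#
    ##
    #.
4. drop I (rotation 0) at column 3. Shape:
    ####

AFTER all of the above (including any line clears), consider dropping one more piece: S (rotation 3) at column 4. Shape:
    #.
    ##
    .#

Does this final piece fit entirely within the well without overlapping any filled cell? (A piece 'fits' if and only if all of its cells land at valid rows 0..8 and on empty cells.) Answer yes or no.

Drop 1: O rot0 at col 3 lands with bottom-row=0; cleared 0 line(s) (total 0); column heights now [0 0 0 2 2 0 0], max=2
Drop 2: Z rot1 at col 4 lands with bottom-row=2; cleared 0 line(s) (total 0); column heights now [0 0 0 2 4 5 0], max=5
Drop 3: Z rot1 at col 3 lands with bottom-row=3; cleared 0 line(s) (total 0); column heights now [0 0 0 5 6 5 0], max=6
Drop 4: I rot0 at col 3 lands with bottom-row=6; cleared 0 line(s) (total 0); column heights now [0 0 0 7 7 7 7], max=7
Test piece S rot3 at col 4 (width 2): heights before test = [0 0 0 7 7 7 7]; fits = False

Answer: no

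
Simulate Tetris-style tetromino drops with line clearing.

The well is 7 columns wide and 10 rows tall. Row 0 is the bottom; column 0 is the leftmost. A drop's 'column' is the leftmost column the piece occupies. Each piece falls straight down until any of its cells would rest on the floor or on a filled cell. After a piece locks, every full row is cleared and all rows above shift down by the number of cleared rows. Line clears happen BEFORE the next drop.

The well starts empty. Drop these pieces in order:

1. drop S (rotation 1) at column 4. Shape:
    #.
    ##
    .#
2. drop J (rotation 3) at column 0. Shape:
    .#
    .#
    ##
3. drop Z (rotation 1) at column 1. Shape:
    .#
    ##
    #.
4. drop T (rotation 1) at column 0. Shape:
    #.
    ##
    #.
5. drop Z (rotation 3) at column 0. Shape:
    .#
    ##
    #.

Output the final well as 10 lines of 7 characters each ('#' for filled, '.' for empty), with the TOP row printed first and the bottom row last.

Drop 1: S rot1 at col 4 lands with bottom-row=0; cleared 0 line(s) (total 0); column heights now [0 0 0 0 3 2 0], max=3
Drop 2: J rot3 at col 0 lands with bottom-row=0; cleared 0 line(s) (total 0); column heights now [1 3 0 0 3 2 0], max=3
Drop 3: Z rot1 at col 1 lands with bottom-row=3; cleared 0 line(s) (total 0); column heights now [1 5 6 0 3 2 0], max=6
Drop 4: T rot1 at col 0 lands with bottom-row=4; cleared 0 line(s) (total 0); column heights now [7 6 6 0 3 2 0], max=7
Drop 5: Z rot3 at col 0 lands with bottom-row=7; cleared 0 line(s) (total 0); column heights now [9 10 6 0 3 2 0], max=10

Answer: .#.....
##.....
#......
#......
###....
###....
.#.....
.#..#..
.#..##.
##...#.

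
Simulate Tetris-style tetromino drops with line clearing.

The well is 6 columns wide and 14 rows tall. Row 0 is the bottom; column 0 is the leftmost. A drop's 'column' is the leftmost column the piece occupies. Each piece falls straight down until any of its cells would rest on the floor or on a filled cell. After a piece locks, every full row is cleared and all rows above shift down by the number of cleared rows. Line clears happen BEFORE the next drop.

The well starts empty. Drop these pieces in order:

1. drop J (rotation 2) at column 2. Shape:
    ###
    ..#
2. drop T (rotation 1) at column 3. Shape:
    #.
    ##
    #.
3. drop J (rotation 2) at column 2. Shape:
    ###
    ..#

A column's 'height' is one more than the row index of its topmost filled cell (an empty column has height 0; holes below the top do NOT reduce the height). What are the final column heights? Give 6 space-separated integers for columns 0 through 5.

Drop 1: J rot2 at col 2 lands with bottom-row=0; cleared 0 line(s) (total 0); column heights now [0 0 2 2 2 0], max=2
Drop 2: T rot1 at col 3 lands with bottom-row=2; cleared 0 line(s) (total 0); column heights now [0 0 2 5 4 0], max=5
Drop 3: J rot2 at col 2 lands with bottom-row=4; cleared 0 line(s) (total 0); column heights now [0 0 6 6 6 0], max=6

Answer: 0 0 6 6 6 0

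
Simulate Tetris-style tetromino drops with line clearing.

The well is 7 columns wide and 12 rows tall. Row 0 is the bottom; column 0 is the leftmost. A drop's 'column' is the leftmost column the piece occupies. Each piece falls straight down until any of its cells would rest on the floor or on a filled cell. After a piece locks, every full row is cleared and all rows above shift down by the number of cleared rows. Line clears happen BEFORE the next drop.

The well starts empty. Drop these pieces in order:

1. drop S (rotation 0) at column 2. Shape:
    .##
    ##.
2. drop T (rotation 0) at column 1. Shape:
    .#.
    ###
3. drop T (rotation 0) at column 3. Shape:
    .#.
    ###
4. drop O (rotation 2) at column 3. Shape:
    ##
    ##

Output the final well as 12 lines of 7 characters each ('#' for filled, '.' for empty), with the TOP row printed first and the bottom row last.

Answer: .......
.......
.......
.......
.......
...##..
...##..
....#..
..####.
.###...
...##..
..##...

Derivation:
Drop 1: S rot0 at col 2 lands with bottom-row=0; cleared 0 line(s) (total 0); column heights now [0 0 1 2 2 0 0], max=2
Drop 2: T rot0 at col 1 lands with bottom-row=2; cleared 0 line(s) (total 0); column heights now [0 3 4 3 2 0 0], max=4
Drop 3: T rot0 at col 3 lands with bottom-row=3; cleared 0 line(s) (total 0); column heights now [0 3 4 4 5 4 0], max=5
Drop 4: O rot2 at col 3 lands with bottom-row=5; cleared 0 line(s) (total 0); column heights now [0 3 4 7 7 4 0], max=7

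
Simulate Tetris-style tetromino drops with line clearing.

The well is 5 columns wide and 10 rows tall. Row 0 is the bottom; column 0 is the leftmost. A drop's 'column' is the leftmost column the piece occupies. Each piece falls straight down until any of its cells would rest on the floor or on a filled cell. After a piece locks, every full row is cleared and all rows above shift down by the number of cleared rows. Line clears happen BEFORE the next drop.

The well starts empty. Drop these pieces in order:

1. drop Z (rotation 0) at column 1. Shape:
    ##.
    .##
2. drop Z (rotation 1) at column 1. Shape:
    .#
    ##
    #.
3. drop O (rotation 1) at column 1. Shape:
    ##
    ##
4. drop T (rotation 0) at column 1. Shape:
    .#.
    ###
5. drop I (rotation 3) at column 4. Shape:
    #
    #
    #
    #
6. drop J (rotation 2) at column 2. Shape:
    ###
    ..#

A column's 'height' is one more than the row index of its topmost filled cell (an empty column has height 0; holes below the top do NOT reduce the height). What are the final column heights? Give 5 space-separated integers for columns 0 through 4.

Drop 1: Z rot0 at col 1 lands with bottom-row=0; cleared 0 line(s) (total 0); column heights now [0 2 2 1 0], max=2
Drop 2: Z rot1 at col 1 lands with bottom-row=2; cleared 0 line(s) (total 0); column heights now [0 4 5 1 0], max=5
Drop 3: O rot1 at col 1 lands with bottom-row=5; cleared 0 line(s) (total 0); column heights now [0 7 7 1 0], max=7
Drop 4: T rot0 at col 1 lands with bottom-row=7; cleared 0 line(s) (total 0); column heights now [0 8 9 8 0], max=9
Drop 5: I rot3 at col 4 lands with bottom-row=0; cleared 0 line(s) (total 0); column heights now [0 8 9 8 4], max=9
Drop 6: J rot2 at col 2 lands with bottom-row=8; cleared 0 line(s) (total 0); column heights now [0 8 10 10 10], max=10

Answer: 0 8 10 10 10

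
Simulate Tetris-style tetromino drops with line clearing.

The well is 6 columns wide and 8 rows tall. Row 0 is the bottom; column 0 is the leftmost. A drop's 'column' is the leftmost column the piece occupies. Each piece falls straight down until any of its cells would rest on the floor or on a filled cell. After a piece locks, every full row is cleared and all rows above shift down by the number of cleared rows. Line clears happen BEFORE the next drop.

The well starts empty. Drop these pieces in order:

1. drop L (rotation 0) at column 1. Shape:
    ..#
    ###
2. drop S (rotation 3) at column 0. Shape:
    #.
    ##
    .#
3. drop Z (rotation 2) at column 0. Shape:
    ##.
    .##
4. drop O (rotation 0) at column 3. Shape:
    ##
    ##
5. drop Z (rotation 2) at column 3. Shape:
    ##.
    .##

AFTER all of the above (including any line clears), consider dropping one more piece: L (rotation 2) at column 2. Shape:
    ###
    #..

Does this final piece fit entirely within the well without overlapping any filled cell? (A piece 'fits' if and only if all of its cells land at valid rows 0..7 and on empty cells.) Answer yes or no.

Drop 1: L rot0 at col 1 lands with bottom-row=0; cleared 0 line(s) (total 0); column heights now [0 1 1 2 0 0], max=2
Drop 2: S rot3 at col 0 lands with bottom-row=1; cleared 0 line(s) (total 0); column heights now [4 3 1 2 0 0], max=4
Drop 3: Z rot2 at col 0 lands with bottom-row=3; cleared 0 line(s) (total 0); column heights now [5 5 4 2 0 0], max=5
Drop 4: O rot0 at col 3 lands with bottom-row=2; cleared 0 line(s) (total 0); column heights now [5 5 4 4 4 0], max=5
Drop 5: Z rot2 at col 3 lands with bottom-row=4; cleared 0 line(s) (total 0); column heights now [5 5 4 6 6 5], max=6
Test piece L rot2 at col 2 (width 3): heights before test = [5 5 4 6 6 5]; fits = True

Answer: yes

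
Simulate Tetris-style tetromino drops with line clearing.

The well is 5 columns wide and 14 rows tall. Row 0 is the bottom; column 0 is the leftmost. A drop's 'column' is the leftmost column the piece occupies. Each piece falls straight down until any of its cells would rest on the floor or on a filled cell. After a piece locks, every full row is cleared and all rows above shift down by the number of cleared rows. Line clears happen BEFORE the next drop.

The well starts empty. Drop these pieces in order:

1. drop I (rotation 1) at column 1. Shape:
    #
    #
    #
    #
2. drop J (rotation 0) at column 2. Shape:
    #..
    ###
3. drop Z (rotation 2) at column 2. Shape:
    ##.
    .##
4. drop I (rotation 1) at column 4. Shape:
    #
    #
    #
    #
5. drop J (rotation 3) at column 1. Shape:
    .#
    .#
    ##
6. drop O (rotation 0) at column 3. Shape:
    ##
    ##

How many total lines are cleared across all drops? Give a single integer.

Drop 1: I rot1 at col 1 lands with bottom-row=0; cleared 0 line(s) (total 0); column heights now [0 4 0 0 0], max=4
Drop 2: J rot0 at col 2 lands with bottom-row=0; cleared 0 line(s) (total 0); column heights now [0 4 2 1 1], max=4
Drop 3: Z rot2 at col 2 lands with bottom-row=1; cleared 0 line(s) (total 0); column heights now [0 4 3 3 2], max=4
Drop 4: I rot1 at col 4 lands with bottom-row=2; cleared 0 line(s) (total 0); column heights now [0 4 3 3 6], max=6
Drop 5: J rot3 at col 1 lands with bottom-row=4; cleared 0 line(s) (total 0); column heights now [0 5 7 3 6], max=7
Drop 6: O rot0 at col 3 lands with bottom-row=6; cleared 0 line(s) (total 0); column heights now [0 5 7 8 8], max=8

Answer: 0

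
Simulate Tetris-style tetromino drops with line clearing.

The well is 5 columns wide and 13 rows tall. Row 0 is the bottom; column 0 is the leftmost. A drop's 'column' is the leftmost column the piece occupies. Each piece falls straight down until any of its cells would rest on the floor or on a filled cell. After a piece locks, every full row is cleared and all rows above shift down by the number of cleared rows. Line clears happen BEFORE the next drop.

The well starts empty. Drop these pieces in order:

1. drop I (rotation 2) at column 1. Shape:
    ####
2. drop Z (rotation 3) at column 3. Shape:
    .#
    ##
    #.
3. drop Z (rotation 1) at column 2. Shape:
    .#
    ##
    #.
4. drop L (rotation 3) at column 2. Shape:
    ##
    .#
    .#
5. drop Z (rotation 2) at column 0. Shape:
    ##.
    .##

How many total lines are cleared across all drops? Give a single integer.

Answer: 0

Derivation:
Drop 1: I rot2 at col 1 lands with bottom-row=0; cleared 0 line(s) (total 0); column heights now [0 1 1 1 1], max=1
Drop 2: Z rot3 at col 3 lands with bottom-row=1; cleared 0 line(s) (total 0); column heights now [0 1 1 3 4], max=4
Drop 3: Z rot1 at col 2 lands with bottom-row=2; cleared 0 line(s) (total 0); column heights now [0 1 4 5 4], max=5
Drop 4: L rot3 at col 2 lands with bottom-row=5; cleared 0 line(s) (total 0); column heights now [0 1 8 8 4], max=8
Drop 5: Z rot2 at col 0 lands with bottom-row=8; cleared 0 line(s) (total 0); column heights now [10 10 9 8 4], max=10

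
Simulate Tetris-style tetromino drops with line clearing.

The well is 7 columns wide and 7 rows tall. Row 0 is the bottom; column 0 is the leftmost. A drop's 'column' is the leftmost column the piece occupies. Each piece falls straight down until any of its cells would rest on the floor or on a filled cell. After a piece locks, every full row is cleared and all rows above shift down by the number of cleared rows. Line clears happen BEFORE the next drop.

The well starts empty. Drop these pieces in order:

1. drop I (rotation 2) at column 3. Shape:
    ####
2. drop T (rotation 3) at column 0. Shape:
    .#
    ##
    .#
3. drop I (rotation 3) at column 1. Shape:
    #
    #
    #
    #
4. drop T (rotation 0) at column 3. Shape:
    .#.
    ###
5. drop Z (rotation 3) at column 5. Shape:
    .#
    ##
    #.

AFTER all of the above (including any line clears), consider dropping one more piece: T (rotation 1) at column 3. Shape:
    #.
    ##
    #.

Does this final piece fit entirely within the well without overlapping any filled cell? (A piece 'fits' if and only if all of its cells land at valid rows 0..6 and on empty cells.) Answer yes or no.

Answer: yes

Derivation:
Drop 1: I rot2 at col 3 lands with bottom-row=0; cleared 0 line(s) (total 0); column heights now [0 0 0 1 1 1 1], max=1
Drop 2: T rot3 at col 0 lands with bottom-row=0; cleared 0 line(s) (total 0); column heights now [2 3 0 1 1 1 1], max=3
Drop 3: I rot3 at col 1 lands with bottom-row=3; cleared 0 line(s) (total 0); column heights now [2 7 0 1 1 1 1], max=7
Drop 4: T rot0 at col 3 lands with bottom-row=1; cleared 0 line(s) (total 0); column heights now [2 7 0 2 3 2 1], max=7
Drop 5: Z rot3 at col 5 lands with bottom-row=2; cleared 0 line(s) (total 0); column heights now [2 7 0 2 3 4 5], max=7
Test piece T rot1 at col 3 (width 2): heights before test = [2 7 0 2 3 4 5]; fits = True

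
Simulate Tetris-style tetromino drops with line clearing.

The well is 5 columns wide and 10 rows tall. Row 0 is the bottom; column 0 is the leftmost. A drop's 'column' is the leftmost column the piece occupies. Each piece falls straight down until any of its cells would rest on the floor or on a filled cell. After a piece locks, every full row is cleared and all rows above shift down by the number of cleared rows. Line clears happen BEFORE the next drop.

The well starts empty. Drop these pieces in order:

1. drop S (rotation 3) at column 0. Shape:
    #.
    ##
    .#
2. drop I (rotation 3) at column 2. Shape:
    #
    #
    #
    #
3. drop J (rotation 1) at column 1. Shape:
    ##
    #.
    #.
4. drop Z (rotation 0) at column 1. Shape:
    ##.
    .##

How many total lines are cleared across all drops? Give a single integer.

Answer: 0

Derivation:
Drop 1: S rot3 at col 0 lands with bottom-row=0; cleared 0 line(s) (total 0); column heights now [3 2 0 0 0], max=3
Drop 2: I rot3 at col 2 lands with bottom-row=0; cleared 0 line(s) (total 0); column heights now [3 2 4 0 0], max=4
Drop 3: J rot1 at col 1 lands with bottom-row=2; cleared 0 line(s) (total 0); column heights now [3 5 5 0 0], max=5
Drop 4: Z rot0 at col 1 lands with bottom-row=5; cleared 0 line(s) (total 0); column heights now [3 7 7 6 0], max=7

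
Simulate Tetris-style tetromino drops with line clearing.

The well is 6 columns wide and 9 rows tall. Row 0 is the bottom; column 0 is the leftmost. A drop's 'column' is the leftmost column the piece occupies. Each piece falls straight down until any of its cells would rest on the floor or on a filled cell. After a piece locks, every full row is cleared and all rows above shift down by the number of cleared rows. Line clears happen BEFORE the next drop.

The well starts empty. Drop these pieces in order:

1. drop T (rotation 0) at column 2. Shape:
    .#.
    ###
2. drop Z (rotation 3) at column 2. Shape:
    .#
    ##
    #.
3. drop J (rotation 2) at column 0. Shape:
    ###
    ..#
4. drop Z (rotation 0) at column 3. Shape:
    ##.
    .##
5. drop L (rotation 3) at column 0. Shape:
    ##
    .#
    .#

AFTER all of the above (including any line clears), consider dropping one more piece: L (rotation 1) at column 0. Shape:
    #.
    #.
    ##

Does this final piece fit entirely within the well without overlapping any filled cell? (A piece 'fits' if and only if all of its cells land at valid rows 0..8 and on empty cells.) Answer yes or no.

Answer: no

Derivation:
Drop 1: T rot0 at col 2 lands with bottom-row=0; cleared 0 line(s) (total 0); column heights now [0 0 1 2 1 0], max=2
Drop 2: Z rot3 at col 2 lands with bottom-row=1; cleared 0 line(s) (total 0); column heights now [0 0 3 4 1 0], max=4
Drop 3: J rot2 at col 0 lands with bottom-row=3; cleared 0 line(s) (total 0); column heights now [5 5 5 4 1 0], max=5
Drop 4: Z rot0 at col 3 lands with bottom-row=3; cleared 0 line(s) (total 0); column heights now [5 5 5 5 5 4], max=5
Drop 5: L rot3 at col 0 lands with bottom-row=5; cleared 0 line(s) (total 0); column heights now [8 8 5 5 5 4], max=8
Test piece L rot1 at col 0 (width 2): heights before test = [8 8 5 5 5 4]; fits = False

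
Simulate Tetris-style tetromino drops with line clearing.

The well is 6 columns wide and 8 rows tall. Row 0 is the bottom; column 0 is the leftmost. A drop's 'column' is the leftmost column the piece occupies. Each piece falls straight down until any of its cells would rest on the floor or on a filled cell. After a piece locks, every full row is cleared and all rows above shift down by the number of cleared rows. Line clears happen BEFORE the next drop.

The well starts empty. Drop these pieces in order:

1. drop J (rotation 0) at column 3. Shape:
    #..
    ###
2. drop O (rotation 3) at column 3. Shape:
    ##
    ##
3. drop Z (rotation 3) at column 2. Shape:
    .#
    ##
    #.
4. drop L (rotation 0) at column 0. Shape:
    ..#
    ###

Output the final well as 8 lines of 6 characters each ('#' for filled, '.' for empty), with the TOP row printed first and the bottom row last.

Answer: ......
..#...
####..
..##..
..###.
...##.
...#..
...###

Derivation:
Drop 1: J rot0 at col 3 lands with bottom-row=0; cleared 0 line(s) (total 0); column heights now [0 0 0 2 1 1], max=2
Drop 2: O rot3 at col 3 lands with bottom-row=2; cleared 0 line(s) (total 0); column heights now [0 0 0 4 4 1], max=4
Drop 3: Z rot3 at col 2 lands with bottom-row=3; cleared 0 line(s) (total 0); column heights now [0 0 5 6 4 1], max=6
Drop 4: L rot0 at col 0 lands with bottom-row=5; cleared 0 line(s) (total 0); column heights now [6 6 7 6 4 1], max=7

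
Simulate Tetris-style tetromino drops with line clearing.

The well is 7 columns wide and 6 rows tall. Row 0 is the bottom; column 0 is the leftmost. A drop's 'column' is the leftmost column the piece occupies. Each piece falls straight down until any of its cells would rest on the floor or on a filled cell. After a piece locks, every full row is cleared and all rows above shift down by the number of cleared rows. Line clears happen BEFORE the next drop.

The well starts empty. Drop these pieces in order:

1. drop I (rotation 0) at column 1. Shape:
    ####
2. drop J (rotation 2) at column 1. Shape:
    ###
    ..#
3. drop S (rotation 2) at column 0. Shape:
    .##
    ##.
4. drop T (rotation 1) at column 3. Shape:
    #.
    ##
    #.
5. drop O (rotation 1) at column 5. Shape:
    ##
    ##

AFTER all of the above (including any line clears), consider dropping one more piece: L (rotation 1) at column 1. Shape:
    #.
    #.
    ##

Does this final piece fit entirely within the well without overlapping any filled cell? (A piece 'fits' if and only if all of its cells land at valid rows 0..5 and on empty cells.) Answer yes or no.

Drop 1: I rot0 at col 1 lands with bottom-row=0; cleared 0 line(s) (total 0); column heights now [0 1 1 1 1 0 0], max=1
Drop 2: J rot2 at col 1 lands with bottom-row=1; cleared 0 line(s) (total 0); column heights now [0 3 3 3 1 0 0], max=3
Drop 3: S rot2 at col 0 lands with bottom-row=3; cleared 0 line(s) (total 0); column heights now [4 5 5 3 1 0 0], max=5
Drop 4: T rot1 at col 3 lands with bottom-row=3; cleared 0 line(s) (total 0); column heights now [4 5 5 6 5 0 0], max=6
Drop 5: O rot1 at col 5 lands with bottom-row=0; cleared 0 line(s) (total 0); column heights now [4 5 5 6 5 2 2], max=6
Test piece L rot1 at col 1 (width 2): heights before test = [4 5 5 6 5 2 2]; fits = False

Answer: no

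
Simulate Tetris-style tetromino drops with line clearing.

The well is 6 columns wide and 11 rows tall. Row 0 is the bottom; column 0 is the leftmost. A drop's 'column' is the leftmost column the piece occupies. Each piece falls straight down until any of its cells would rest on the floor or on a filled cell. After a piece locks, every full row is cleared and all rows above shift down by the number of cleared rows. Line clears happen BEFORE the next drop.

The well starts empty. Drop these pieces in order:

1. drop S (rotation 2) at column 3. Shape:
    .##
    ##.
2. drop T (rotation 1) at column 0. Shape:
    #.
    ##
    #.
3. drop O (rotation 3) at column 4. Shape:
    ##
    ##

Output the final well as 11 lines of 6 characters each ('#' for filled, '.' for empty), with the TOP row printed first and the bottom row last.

Answer: ......
......
......
......
......
......
......
....##
#...##
##..##
#..##.

Derivation:
Drop 1: S rot2 at col 3 lands with bottom-row=0; cleared 0 line(s) (total 0); column heights now [0 0 0 1 2 2], max=2
Drop 2: T rot1 at col 0 lands with bottom-row=0; cleared 0 line(s) (total 0); column heights now [3 2 0 1 2 2], max=3
Drop 3: O rot3 at col 4 lands with bottom-row=2; cleared 0 line(s) (total 0); column heights now [3 2 0 1 4 4], max=4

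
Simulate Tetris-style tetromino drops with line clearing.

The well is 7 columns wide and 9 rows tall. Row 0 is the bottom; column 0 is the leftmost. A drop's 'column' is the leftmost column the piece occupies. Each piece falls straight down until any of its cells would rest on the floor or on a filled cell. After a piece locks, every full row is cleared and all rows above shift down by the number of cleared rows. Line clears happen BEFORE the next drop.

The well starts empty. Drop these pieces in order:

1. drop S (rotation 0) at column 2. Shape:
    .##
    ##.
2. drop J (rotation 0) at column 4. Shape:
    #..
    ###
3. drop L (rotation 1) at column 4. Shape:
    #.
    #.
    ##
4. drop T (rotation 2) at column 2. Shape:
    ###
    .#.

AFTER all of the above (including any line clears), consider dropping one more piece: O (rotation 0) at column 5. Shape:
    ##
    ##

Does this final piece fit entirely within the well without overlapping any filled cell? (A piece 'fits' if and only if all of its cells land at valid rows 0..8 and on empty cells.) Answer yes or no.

Answer: yes

Derivation:
Drop 1: S rot0 at col 2 lands with bottom-row=0; cleared 0 line(s) (total 0); column heights now [0 0 1 2 2 0 0], max=2
Drop 2: J rot0 at col 4 lands with bottom-row=2; cleared 0 line(s) (total 0); column heights now [0 0 1 2 4 3 3], max=4
Drop 3: L rot1 at col 4 lands with bottom-row=4; cleared 0 line(s) (total 0); column heights now [0 0 1 2 7 5 3], max=7
Drop 4: T rot2 at col 2 lands with bottom-row=6; cleared 0 line(s) (total 0); column heights now [0 0 8 8 8 5 3], max=8
Test piece O rot0 at col 5 (width 2): heights before test = [0 0 8 8 8 5 3]; fits = True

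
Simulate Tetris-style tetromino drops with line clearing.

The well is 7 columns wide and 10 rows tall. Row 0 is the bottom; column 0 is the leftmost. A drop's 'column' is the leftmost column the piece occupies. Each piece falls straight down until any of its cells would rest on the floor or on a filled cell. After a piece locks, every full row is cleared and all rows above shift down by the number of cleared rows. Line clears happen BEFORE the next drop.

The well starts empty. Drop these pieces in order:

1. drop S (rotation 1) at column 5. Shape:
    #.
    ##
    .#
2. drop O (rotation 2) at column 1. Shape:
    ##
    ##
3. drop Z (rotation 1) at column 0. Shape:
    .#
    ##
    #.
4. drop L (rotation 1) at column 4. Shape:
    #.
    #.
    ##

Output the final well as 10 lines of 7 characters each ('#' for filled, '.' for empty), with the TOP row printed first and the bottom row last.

Drop 1: S rot1 at col 5 lands with bottom-row=0; cleared 0 line(s) (total 0); column heights now [0 0 0 0 0 3 2], max=3
Drop 2: O rot2 at col 1 lands with bottom-row=0; cleared 0 line(s) (total 0); column heights now [0 2 2 0 0 3 2], max=3
Drop 3: Z rot1 at col 0 lands with bottom-row=1; cleared 0 line(s) (total 0); column heights now [3 4 2 0 0 3 2], max=4
Drop 4: L rot1 at col 4 lands with bottom-row=3; cleared 0 line(s) (total 0); column heights now [3 4 2 0 6 4 2], max=6

Answer: .......
.......
.......
.......
....#..
....#..
.#..##.
##...#.
###..##
.##...#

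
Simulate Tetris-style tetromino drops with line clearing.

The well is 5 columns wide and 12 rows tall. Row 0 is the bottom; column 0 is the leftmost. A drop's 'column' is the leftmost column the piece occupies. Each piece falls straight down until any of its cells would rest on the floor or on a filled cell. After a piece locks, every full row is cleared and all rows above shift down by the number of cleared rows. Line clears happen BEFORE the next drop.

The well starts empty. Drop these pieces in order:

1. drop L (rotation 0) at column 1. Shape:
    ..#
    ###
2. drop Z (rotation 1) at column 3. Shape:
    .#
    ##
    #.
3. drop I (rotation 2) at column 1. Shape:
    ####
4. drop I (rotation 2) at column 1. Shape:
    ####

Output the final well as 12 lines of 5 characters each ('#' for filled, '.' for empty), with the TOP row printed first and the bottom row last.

Drop 1: L rot0 at col 1 lands with bottom-row=0; cleared 0 line(s) (total 0); column heights now [0 1 1 2 0], max=2
Drop 2: Z rot1 at col 3 lands with bottom-row=2; cleared 0 line(s) (total 0); column heights now [0 1 1 4 5], max=5
Drop 3: I rot2 at col 1 lands with bottom-row=5; cleared 0 line(s) (total 0); column heights now [0 6 6 6 6], max=6
Drop 4: I rot2 at col 1 lands with bottom-row=6; cleared 0 line(s) (total 0); column heights now [0 7 7 7 7], max=7

Answer: .....
.....
.....
.....
.....
.####
.####
....#
...##
...#.
...#.
.###.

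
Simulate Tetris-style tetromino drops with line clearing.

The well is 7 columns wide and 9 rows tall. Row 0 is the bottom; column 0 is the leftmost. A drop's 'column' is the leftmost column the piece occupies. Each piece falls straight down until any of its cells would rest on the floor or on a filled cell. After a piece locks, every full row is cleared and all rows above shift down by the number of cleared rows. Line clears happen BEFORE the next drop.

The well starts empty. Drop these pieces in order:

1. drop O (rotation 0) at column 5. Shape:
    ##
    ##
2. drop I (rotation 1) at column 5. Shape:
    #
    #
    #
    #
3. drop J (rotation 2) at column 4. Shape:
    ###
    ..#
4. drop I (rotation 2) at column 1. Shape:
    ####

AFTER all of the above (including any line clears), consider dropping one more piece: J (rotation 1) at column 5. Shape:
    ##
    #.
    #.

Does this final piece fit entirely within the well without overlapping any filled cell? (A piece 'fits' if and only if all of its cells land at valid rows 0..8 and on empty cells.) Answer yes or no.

Drop 1: O rot0 at col 5 lands with bottom-row=0; cleared 0 line(s) (total 0); column heights now [0 0 0 0 0 2 2], max=2
Drop 2: I rot1 at col 5 lands with bottom-row=2; cleared 0 line(s) (total 0); column heights now [0 0 0 0 0 6 2], max=6
Drop 3: J rot2 at col 4 lands with bottom-row=5; cleared 0 line(s) (total 0); column heights now [0 0 0 0 7 7 7], max=7
Drop 4: I rot2 at col 1 lands with bottom-row=7; cleared 0 line(s) (total 0); column heights now [0 8 8 8 8 7 7], max=8
Test piece J rot1 at col 5 (width 2): heights before test = [0 8 8 8 8 7 7]; fits = False

Answer: no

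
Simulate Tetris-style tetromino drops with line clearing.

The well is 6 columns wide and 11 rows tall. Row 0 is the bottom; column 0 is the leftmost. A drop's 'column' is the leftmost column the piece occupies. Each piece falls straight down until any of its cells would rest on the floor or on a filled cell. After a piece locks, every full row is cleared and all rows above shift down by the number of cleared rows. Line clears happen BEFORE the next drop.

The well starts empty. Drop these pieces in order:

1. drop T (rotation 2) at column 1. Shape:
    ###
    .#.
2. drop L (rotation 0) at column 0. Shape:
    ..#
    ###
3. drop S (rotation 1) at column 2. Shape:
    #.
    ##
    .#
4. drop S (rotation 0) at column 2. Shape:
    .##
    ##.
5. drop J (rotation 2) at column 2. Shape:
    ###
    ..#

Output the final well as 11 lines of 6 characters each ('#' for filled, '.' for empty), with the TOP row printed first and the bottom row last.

Drop 1: T rot2 at col 1 lands with bottom-row=0; cleared 0 line(s) (total 0); column heights now [0 2 2 2 0 0], max=2
Drop 2: L rot0 at col 0 lands with bottom-row=2; cleared 0 line(s) (total 0); column heights now [3 3 4 2 0 0], max=4
Drop 3: S rot1 at col 2 lands with bottom-row=3; cleared 0 line(s) (total 0); column heights now [3 3 6 5 0 0], max=6
Drop 4: S rot0 at col 2 lands with bottom-row=6; cleared 0 line(s) (total 0); column heights now [3 3 7 8 8 0], max=8
Drop 5: J rot2 at col 2 lands with bottom-row=8; cleared 0 line(s) (total 0); column heights now [3 3 10 10 10 0], max=10

Answer: ......
..###.
....#.
...##.
..##..
..#...
..##..
..##..
###...
.###..
..#...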